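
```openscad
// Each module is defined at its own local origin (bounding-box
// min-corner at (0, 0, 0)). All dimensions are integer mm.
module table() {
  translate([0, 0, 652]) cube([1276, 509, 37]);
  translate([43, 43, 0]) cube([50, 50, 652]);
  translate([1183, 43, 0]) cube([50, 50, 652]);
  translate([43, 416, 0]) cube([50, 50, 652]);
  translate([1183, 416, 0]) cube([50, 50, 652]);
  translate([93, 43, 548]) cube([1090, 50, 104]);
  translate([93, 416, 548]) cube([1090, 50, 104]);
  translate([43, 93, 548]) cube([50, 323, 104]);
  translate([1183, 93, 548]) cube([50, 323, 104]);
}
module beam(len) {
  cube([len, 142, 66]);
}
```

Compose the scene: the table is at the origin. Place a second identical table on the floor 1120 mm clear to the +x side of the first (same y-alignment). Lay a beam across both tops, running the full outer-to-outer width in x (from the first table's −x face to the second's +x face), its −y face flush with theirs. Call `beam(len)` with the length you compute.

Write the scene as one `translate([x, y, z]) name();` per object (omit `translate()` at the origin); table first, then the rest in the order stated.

table();
translate([2396, 0, 0]) table();
translate([0, 0, 689]) beam(3672);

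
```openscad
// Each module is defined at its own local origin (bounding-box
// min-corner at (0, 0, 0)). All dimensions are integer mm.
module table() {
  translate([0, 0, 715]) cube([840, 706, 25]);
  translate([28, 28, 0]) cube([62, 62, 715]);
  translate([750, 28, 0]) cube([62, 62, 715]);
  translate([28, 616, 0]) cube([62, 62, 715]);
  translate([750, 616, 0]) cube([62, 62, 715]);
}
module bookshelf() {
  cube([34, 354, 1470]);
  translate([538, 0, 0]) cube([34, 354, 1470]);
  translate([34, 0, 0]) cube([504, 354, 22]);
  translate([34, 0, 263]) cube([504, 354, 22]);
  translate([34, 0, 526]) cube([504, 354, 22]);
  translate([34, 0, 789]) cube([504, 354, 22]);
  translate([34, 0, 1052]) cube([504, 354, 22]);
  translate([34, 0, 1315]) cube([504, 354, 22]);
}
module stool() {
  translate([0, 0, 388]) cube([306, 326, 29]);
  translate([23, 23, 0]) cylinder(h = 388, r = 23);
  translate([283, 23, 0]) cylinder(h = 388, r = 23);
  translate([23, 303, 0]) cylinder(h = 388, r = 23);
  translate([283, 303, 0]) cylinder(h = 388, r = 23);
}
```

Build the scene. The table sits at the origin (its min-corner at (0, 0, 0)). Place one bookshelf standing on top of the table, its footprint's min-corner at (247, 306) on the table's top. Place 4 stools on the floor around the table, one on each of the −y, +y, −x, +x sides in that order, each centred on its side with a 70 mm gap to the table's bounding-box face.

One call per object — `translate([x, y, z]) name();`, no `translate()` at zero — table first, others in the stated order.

table();
translate([247, 306, 740]) bookshelf();
translate([267, -396, 0]) stool();
translate([267, 776, 0]) stool();
translate([-376, 190, 0]) stool();
translate([910, 190, 0]) stool();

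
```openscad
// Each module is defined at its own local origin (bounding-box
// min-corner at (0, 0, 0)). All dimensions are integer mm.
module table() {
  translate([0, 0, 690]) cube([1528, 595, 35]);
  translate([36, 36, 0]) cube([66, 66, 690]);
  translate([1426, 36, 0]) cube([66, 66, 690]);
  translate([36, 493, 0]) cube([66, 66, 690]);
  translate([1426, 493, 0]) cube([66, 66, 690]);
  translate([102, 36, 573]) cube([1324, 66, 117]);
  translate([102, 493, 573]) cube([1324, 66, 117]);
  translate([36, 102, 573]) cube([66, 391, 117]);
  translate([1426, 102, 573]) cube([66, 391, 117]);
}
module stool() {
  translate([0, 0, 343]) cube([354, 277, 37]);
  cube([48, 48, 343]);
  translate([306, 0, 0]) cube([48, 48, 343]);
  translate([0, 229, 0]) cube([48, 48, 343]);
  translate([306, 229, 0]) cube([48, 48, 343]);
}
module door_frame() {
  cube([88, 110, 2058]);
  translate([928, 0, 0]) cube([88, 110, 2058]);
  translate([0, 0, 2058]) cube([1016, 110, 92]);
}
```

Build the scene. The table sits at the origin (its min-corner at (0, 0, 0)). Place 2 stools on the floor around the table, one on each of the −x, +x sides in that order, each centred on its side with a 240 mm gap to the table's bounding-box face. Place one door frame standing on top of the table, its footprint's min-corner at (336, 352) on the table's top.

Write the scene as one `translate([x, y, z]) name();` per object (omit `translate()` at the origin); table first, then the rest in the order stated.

table();
translate([-594, 159, 0]) stool();
translate([1768, 159, 0]) stool();
translate([336, 352, 725]) door_frame();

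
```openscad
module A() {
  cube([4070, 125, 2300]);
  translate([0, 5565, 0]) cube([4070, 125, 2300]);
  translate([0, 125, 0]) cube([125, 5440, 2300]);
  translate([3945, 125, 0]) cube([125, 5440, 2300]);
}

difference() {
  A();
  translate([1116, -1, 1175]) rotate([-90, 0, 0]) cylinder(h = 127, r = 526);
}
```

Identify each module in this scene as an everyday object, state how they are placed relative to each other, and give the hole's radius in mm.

The subtracted cylinder has r = 526 mm.

A is a house frame. The house frame has a circular hole through its front wall. The hole's radius is 526 mm.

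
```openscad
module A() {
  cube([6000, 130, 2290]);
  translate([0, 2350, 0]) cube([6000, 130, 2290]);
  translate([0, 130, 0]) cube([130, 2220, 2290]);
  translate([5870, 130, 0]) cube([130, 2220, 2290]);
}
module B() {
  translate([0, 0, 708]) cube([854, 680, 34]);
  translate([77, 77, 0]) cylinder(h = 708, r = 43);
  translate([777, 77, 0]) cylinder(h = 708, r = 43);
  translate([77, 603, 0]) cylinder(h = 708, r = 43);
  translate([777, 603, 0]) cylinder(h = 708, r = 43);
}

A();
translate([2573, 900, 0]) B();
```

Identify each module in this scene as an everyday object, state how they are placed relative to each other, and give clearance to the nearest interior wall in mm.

Clearances: x = 2443, y = 770; minimum 770 mm.

A is a house frame. B is a table. The table sits inside the house frame, centred. The clearance to the nearest interior wall is 770 mm.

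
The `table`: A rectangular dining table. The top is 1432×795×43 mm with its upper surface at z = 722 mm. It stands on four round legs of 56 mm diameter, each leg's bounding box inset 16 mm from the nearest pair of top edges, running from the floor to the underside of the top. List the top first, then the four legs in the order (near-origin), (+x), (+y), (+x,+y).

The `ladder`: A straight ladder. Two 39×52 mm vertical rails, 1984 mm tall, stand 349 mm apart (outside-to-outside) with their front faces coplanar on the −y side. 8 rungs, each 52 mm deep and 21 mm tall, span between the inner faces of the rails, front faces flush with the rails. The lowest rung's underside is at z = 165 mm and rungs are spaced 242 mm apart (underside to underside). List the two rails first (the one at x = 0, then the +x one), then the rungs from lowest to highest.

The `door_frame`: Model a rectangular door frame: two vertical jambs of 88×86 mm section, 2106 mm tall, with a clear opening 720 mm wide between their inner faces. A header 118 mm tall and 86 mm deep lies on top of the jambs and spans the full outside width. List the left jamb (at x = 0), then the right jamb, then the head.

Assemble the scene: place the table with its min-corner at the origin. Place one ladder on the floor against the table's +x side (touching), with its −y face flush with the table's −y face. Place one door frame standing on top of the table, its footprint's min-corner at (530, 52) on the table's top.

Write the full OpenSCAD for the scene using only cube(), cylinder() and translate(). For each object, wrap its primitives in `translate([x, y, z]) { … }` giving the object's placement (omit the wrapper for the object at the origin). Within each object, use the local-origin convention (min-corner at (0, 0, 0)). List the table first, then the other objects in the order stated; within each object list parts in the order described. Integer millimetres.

translate([0, 0, 679]) cube([1432, 795, 43]);
translate([44, 44, 0]) cylinder(h = 679, r = 28);
translate([1388, 44, 0]) cylinder(h = 679, r = 28);
translate([44, 751, 0]) cylinder(h = 679, r = 28);
translate([1388, 751, 0]) cylinder(h = 679, r = 28);
translate([1432, 0, 0]) {
  cube([39, 52, 1984]);
  translate([310, 0, 0]) cube([39, 52, 1984]);
  translate([39, 0, 165]) cube([271, 52, 21]);
  translate([39, 0, 407]) cube([271, 52, 21]);
  translate([39, 0, 649]) cube([271, 52, 21]);
  translate([39, 0, 891]) cube([271, 52, 21]);
  translate([39, 0, 1133]) cube([271, 52, 21]);
  translate([39, 0, 1375]) cube([271, 52, 21]);
  translate([39, 0, 1617]) cube([271, 52, 21]);
  translate([39, 0, 1859]) cube([271, 52, 21]);
}
translate([530, 52, 722]) {
  cube([88, 86, 2106]);
  translate([808, 0, 0]) cube([88, 86, 2106]);
  translate([0, 0, 2106]) cube([896, 86, 118]);
}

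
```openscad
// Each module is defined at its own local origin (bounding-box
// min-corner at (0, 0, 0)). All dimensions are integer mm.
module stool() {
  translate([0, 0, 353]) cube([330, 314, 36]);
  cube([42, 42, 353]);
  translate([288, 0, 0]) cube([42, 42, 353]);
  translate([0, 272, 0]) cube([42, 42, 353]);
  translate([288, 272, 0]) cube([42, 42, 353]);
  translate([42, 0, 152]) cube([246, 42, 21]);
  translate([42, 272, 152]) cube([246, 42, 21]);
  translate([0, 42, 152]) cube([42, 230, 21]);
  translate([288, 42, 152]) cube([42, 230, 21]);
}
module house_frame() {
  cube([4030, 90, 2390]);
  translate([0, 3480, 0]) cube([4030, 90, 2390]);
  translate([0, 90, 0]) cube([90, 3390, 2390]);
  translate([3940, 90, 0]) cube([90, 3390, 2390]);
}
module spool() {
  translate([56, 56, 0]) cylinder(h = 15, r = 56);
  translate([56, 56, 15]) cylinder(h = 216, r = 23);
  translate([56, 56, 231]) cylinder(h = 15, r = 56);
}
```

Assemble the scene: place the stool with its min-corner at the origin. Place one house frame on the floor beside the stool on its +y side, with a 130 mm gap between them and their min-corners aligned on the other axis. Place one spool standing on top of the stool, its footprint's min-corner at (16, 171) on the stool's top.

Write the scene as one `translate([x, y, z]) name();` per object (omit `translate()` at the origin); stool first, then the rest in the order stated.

stool();
translate([0, 444, 0]) house_frame();
translate([16, 171, 389]) spool();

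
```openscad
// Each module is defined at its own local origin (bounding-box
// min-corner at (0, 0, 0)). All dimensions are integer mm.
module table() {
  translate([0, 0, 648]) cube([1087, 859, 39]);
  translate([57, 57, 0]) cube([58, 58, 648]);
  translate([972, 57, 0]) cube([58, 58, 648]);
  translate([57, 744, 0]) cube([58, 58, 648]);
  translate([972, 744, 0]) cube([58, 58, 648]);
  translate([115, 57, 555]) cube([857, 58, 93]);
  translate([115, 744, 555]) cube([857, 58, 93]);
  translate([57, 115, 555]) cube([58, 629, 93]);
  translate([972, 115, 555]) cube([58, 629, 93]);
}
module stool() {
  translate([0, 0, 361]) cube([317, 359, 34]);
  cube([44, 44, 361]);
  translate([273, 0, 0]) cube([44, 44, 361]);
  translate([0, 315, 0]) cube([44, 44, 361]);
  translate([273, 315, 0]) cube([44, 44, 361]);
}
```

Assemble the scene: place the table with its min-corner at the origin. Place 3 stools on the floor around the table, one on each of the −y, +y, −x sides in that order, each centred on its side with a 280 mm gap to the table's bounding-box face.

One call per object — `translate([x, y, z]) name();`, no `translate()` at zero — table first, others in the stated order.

table();
translate([385, -639, 0]) stool();
translate([385, 1139, 0]) stool();
translate([-597, 250, 0]) stool();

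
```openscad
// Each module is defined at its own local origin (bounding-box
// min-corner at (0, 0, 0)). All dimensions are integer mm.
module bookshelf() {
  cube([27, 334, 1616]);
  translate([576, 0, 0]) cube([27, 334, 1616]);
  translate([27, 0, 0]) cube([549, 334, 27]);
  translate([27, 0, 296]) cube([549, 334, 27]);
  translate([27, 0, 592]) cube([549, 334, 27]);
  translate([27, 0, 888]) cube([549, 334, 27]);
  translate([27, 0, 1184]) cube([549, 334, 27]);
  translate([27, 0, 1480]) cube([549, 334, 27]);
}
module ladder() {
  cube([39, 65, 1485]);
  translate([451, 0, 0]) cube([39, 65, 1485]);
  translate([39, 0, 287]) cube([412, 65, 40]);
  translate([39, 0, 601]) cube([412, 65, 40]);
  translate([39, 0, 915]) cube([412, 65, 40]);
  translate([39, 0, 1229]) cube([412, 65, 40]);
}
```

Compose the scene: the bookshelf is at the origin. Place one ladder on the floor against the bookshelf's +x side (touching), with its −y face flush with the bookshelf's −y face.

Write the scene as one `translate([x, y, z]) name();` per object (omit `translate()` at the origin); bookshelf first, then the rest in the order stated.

bookshelf();
translate([603, 0, 0]) ladder();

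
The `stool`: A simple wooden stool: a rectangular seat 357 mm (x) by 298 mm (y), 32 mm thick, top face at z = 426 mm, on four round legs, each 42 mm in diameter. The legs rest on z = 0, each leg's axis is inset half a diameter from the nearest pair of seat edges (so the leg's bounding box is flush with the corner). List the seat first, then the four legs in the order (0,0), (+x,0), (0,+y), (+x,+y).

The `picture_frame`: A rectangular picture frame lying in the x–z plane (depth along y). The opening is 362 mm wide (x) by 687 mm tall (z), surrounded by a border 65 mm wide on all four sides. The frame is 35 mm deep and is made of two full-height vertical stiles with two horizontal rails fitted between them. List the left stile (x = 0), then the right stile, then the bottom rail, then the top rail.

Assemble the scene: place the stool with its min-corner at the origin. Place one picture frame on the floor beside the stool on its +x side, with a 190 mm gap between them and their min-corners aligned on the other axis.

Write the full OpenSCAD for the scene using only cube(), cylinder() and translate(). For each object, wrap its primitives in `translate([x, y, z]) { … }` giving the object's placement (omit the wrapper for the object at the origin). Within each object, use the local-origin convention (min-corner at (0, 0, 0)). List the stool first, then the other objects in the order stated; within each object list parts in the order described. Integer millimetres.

translate([0, 0, 394]) cube([357, 298, 32]);
translate([21, 21, 0]) cylinder(h = 394, r = 21);
translate([336, 21, 0]) cylinder(h = 394, r = 21);
translate([21, 277, 0]) cylinder(h = 394, r = 21);
translate([336, 277, 0]) cylinder(h = 394, r = 21);
translate([547, 0, 0]) {
  cube([65, 35, 817]);
  translate([427, 0, 0]) cube([65, 35, 817]);
  translate([65, 0, 0]) cube([362, 35, 65]);
  translate([65, 0, 752]) cube([362, 35, 65]);
}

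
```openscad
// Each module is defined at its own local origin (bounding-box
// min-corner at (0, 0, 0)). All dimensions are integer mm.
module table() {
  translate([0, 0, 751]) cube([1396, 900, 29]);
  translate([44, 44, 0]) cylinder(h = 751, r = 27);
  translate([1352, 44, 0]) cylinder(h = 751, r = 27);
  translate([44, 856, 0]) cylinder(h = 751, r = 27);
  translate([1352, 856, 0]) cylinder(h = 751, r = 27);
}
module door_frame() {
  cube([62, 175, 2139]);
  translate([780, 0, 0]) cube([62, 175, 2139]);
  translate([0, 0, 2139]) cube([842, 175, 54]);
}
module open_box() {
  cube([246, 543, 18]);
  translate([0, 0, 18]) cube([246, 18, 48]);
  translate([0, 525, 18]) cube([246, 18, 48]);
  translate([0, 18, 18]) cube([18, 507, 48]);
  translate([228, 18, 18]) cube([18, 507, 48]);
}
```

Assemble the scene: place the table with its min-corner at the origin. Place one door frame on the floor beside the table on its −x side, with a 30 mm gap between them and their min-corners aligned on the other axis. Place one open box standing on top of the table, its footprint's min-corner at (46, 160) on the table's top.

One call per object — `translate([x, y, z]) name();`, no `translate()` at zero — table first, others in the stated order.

table();
translate([-872, 0, 0]) door_frame();
translate([46, 160, 780]) open_box();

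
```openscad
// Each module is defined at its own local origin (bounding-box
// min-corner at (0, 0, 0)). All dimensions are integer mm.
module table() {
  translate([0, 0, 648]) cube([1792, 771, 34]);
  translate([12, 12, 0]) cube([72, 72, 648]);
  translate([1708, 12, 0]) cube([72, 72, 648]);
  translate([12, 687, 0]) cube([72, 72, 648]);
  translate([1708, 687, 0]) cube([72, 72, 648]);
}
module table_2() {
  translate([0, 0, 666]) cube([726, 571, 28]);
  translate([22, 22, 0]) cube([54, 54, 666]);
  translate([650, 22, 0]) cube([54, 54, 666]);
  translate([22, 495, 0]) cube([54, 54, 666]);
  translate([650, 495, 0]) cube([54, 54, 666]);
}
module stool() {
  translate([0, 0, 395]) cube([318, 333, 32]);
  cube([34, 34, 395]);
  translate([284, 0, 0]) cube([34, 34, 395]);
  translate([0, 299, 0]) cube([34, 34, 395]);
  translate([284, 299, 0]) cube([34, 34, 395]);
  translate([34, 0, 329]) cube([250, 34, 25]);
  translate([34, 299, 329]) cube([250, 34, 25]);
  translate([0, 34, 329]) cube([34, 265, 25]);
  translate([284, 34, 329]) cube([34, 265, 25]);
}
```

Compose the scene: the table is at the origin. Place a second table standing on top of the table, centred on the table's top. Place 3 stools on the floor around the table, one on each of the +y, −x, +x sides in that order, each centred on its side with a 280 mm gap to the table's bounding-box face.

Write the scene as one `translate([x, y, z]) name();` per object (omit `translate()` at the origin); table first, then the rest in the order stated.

table();
translate([533, 100, 682]) table_2();
translate([737, 1051, 0]) stool();
translate([-598, 219, 0]) stool();
translate([2072, 219, 0]) stool();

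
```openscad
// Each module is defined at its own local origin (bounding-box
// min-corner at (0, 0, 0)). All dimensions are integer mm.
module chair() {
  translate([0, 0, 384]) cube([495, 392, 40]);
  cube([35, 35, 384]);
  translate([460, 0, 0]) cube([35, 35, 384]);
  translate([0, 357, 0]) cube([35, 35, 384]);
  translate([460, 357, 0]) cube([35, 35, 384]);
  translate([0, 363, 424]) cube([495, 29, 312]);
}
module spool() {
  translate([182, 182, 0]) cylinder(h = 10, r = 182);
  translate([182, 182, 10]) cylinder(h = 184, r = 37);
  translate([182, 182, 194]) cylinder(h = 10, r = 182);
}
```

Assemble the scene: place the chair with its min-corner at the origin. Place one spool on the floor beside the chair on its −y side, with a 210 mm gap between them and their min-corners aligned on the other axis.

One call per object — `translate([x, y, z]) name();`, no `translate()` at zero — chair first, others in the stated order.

chair();
translate([0, -574, 0]) spool();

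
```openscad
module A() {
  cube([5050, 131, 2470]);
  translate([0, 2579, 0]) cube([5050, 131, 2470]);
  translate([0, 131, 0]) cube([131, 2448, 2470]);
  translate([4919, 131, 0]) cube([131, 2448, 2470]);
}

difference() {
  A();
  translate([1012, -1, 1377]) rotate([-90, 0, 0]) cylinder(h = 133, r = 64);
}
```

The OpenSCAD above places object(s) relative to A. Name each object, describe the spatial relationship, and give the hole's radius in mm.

The subtracted cylinder has r = 64 mm.

A is a house frame. The house frame has a circular hole through its front wall. The hole's radius is 64 mm.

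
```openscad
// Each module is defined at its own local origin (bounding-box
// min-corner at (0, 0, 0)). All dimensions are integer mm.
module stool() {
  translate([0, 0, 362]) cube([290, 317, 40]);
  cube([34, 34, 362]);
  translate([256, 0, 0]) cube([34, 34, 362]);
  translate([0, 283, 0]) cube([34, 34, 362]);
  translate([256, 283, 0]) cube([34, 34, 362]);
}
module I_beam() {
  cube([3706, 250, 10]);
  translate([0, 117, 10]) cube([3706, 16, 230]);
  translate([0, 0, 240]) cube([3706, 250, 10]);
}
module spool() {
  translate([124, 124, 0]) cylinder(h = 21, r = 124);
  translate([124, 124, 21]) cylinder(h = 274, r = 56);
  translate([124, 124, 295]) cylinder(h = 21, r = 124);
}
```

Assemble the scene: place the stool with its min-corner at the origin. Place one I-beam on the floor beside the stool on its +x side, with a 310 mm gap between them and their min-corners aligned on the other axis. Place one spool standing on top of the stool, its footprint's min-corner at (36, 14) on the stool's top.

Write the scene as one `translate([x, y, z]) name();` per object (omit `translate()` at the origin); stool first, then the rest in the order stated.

stool();
translate([600, 0, 0]) I_beam();
translate([36, 14, 402]) spool();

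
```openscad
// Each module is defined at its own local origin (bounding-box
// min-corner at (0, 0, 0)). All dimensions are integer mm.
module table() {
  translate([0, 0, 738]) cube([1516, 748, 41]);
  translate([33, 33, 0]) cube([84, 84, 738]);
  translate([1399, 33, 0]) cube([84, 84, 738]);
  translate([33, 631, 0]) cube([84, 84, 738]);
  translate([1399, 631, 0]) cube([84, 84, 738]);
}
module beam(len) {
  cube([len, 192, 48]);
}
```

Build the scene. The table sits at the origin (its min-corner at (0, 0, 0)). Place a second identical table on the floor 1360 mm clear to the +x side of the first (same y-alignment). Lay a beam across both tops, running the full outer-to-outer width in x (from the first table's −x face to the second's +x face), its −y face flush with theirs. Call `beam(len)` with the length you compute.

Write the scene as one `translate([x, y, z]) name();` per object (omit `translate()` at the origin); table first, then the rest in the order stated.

table();
translate([2876, 0, 0]) table();
translate([0, 0, 779]) beam(4392);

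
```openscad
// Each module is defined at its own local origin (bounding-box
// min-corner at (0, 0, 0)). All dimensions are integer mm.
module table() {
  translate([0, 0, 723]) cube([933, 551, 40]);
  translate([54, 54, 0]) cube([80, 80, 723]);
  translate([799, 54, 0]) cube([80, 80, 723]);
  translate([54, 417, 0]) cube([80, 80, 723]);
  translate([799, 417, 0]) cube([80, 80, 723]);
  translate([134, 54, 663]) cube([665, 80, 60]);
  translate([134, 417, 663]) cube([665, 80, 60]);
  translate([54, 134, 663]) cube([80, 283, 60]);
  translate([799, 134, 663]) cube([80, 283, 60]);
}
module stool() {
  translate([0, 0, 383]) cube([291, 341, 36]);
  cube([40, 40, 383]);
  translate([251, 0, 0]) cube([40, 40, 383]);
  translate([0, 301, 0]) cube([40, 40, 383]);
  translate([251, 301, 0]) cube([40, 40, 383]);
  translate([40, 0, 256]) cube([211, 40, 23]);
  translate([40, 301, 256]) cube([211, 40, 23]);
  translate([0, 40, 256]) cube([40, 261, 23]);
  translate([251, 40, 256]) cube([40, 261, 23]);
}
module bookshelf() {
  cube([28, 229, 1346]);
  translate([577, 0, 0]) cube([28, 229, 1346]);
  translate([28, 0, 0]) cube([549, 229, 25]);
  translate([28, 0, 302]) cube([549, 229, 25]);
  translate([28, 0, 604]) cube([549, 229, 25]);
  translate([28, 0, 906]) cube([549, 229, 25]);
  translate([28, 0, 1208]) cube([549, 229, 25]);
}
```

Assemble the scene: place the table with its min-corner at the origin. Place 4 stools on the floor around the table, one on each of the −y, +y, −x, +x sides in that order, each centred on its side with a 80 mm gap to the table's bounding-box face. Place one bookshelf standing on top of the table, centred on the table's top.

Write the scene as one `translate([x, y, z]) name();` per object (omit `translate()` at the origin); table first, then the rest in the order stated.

table();
translate([321, -421, 0]) stool();
translate([321, 631, 0]) stool();
translate([-371, 105, 0]) stool();
translate([1013, 105, 0]) stool();
translate([164, 161, 763]) bookshelf();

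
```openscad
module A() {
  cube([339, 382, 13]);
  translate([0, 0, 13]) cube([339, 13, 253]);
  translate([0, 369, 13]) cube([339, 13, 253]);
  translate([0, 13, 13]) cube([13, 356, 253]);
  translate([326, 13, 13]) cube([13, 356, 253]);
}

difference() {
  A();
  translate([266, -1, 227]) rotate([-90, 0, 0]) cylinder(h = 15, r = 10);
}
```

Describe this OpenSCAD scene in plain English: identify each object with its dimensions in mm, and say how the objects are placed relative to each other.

A is an open storage box with external size 339×382×266 mm and wall thickness 13 mm (the base is also 13 mm thick). The base covers the whole footprint; the four walls stand on the base, with the y-facing walls full-width and the x-facing walls fitting between their inner faces.

The open box has a circular hole of radius 10 mm through its front wall, centred at (x = 266, z = 227).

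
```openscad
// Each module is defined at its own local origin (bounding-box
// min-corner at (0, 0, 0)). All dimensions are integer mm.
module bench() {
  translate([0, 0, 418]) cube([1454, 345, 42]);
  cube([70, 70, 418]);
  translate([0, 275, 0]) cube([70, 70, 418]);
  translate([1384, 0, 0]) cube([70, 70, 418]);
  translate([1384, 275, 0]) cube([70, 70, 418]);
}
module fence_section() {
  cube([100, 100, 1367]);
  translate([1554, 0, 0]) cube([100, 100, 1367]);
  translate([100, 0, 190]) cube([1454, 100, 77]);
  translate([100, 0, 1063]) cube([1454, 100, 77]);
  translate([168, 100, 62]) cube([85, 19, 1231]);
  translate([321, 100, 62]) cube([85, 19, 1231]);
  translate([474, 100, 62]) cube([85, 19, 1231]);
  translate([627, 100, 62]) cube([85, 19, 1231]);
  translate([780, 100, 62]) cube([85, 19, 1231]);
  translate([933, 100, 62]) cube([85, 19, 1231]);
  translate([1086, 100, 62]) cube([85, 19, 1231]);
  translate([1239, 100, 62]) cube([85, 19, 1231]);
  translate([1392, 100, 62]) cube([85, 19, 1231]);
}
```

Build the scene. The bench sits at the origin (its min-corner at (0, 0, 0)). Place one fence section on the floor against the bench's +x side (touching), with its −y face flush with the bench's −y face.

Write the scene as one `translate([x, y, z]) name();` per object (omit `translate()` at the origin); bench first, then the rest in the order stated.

bench();
translate([1454, 0, 0]) fence_section();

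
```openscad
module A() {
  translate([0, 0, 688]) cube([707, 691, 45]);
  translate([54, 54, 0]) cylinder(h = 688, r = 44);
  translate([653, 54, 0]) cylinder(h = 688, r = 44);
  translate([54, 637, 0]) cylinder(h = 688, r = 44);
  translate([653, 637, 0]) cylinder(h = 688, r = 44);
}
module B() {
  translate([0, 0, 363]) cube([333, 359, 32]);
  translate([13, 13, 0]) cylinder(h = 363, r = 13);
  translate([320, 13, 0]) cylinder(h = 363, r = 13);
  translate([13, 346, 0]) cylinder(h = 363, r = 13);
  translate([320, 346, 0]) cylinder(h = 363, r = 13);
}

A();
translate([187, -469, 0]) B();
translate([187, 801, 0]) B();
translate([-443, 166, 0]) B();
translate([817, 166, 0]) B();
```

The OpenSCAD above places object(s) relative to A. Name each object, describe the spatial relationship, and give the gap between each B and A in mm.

Each stool's nearest face is 110 mm from the table's bounding box.

A is a table. B is a stool. Four stools sit around the table at the −y, +y, −x, +x sides. The gap between each stool and the table is 110 mm.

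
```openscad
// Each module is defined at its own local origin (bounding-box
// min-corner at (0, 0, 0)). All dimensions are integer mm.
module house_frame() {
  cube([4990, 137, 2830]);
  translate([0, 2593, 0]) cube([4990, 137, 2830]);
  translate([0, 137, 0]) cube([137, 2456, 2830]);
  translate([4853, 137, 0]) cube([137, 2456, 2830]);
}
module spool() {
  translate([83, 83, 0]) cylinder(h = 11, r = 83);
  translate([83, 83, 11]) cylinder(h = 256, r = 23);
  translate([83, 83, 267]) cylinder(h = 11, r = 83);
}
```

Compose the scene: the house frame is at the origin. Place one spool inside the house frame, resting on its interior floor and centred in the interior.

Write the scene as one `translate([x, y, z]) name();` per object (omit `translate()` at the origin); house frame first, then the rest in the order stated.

house_frame();
translate([2412, 1282, 0]) spool();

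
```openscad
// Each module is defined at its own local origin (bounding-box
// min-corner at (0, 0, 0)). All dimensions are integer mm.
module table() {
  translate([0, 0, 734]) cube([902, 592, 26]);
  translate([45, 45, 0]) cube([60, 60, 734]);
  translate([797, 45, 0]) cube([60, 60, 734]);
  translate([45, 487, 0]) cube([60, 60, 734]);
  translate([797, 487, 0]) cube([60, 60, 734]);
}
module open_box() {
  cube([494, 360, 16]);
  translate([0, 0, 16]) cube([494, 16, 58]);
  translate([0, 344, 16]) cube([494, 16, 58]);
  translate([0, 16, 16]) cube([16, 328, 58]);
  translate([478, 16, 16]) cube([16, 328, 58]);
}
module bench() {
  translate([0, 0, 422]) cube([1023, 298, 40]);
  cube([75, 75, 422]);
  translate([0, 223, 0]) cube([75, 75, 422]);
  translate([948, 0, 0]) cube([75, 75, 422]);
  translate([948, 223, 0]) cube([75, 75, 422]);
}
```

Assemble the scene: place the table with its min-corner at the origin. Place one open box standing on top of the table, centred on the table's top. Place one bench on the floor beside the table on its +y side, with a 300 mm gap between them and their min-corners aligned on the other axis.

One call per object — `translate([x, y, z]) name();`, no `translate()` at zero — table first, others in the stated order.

table();
translate([204, 116, 760]) open_box();
translate([0, 892, 0]) bench();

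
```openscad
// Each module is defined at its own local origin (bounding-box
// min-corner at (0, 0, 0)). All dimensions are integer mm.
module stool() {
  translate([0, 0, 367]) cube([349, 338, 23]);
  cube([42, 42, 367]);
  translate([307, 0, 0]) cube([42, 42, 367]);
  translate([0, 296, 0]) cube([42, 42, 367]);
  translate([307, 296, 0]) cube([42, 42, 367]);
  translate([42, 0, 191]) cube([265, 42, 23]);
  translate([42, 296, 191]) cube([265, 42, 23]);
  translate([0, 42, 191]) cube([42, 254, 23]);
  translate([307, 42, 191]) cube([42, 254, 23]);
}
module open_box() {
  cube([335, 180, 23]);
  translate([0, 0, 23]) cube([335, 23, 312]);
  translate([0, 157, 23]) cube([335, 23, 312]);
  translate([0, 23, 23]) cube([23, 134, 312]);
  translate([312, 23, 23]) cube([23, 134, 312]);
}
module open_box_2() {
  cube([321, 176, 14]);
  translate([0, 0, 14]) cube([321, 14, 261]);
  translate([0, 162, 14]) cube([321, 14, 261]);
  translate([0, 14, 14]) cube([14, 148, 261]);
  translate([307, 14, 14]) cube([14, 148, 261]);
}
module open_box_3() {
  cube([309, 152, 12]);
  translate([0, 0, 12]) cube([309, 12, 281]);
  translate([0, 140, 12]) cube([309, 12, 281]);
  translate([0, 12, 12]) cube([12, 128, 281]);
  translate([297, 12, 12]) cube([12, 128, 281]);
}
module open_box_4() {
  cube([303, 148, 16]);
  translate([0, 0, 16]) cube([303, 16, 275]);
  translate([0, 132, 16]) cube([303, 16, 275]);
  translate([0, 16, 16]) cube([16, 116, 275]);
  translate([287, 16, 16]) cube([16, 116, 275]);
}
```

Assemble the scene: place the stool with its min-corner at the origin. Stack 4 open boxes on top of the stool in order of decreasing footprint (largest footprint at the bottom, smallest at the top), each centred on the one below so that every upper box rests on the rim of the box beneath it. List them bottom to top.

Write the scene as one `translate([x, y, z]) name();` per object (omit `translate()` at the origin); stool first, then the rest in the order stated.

stool();
translate([7, 79, 390]) open_box();
translate([14, 81, 725]) open_box_2();
translate([20, 93, 1000]) open_box_3();
translate([23, 95, 1293]) open_box_4();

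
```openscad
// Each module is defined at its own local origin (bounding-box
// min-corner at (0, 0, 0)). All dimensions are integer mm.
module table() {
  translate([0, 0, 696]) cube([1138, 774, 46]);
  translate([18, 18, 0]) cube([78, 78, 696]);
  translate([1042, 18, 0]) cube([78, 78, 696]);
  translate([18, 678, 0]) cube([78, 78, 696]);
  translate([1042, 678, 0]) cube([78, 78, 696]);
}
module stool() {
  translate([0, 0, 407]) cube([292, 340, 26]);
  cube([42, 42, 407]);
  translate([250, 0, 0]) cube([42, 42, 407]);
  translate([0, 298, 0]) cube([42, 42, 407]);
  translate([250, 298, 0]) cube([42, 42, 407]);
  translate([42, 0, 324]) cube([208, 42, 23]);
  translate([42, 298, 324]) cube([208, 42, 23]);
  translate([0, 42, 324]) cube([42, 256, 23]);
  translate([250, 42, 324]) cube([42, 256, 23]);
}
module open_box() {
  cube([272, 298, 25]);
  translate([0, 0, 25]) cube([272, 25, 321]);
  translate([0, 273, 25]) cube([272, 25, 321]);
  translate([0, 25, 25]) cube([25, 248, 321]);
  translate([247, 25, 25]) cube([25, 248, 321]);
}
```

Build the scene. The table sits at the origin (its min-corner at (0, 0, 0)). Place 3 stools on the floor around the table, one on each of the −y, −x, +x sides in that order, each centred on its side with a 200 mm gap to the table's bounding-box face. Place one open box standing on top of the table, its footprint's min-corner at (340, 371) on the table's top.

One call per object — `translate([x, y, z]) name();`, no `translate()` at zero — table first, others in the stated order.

table();
translate([423, -540, 0]) stool();
translate([-492, 217, 0]) stool();
translate([1338, 217, 0]) stool();
translate([340, 371, 742]) open_box();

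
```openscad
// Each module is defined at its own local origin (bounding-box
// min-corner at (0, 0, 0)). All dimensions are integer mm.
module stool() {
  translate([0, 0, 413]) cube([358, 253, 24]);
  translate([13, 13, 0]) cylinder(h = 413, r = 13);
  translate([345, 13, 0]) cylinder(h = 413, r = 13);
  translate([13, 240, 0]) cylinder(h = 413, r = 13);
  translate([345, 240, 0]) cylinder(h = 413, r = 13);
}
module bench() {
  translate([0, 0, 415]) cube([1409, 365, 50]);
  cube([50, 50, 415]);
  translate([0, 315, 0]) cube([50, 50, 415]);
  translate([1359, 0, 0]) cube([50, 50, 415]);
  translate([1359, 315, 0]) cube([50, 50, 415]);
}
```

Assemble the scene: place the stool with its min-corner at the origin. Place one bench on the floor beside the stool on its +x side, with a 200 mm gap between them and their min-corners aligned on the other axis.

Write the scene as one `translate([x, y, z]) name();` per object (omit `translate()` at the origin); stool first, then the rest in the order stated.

stool();
translate([558, 0, 0]) bench();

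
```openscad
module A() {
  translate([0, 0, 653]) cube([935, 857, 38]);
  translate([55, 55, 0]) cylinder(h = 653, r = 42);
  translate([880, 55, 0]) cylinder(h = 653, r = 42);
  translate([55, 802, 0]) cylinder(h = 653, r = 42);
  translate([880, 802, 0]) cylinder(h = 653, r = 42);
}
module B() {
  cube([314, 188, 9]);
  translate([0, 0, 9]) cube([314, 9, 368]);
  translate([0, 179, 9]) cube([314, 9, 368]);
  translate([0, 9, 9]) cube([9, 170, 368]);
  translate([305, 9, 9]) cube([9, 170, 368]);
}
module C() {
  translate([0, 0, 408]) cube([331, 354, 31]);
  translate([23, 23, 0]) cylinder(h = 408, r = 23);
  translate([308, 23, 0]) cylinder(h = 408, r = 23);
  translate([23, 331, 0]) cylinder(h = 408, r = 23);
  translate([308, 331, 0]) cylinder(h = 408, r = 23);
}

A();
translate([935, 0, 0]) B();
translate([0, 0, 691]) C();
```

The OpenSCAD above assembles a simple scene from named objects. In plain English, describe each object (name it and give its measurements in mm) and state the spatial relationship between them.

A is a rectangular dining table. The top is 935×857×38 mm with its upper surface at z = 691 mm. It stands on four round legs of 84 mm diameter, each leg's bounding box inset 13 mm from the nearest pair of top edges, running from the floor to the underside of the top.

B is an open storage box with external size 314×188×377 mm and wall thickness 9 mm (the base is also 9 mm thick). The base covers the whole footprint; the four walls stand on the base, with the y-facing walls full-width and the x-facing walls fitting between their inner faces.

C is a four-legged stool. The seat is 331×354 mm, 31 mm thick, top at z = 439 mm. It stands on four round legs, each 46 mm in diameter, from z = 0 to the seat underside, each leg's axis is inset half a diameter from the nearest pair of seat edges (so the leg's bounding box is flush with the corner).

The open box is against the table's +x side, with their −y faces flush. The stool is on top of the table.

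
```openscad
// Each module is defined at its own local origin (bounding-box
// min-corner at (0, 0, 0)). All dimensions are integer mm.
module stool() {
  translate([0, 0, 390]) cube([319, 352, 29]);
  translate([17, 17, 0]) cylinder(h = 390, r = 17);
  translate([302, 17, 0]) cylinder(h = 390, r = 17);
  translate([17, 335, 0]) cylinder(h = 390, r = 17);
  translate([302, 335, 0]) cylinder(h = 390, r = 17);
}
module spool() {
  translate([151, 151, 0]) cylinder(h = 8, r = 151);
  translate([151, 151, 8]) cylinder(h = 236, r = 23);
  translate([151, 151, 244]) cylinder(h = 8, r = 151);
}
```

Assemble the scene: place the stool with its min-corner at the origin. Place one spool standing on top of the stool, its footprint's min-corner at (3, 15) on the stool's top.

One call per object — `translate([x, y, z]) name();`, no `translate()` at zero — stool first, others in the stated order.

stool();
translate([3, 15, 419]) spool();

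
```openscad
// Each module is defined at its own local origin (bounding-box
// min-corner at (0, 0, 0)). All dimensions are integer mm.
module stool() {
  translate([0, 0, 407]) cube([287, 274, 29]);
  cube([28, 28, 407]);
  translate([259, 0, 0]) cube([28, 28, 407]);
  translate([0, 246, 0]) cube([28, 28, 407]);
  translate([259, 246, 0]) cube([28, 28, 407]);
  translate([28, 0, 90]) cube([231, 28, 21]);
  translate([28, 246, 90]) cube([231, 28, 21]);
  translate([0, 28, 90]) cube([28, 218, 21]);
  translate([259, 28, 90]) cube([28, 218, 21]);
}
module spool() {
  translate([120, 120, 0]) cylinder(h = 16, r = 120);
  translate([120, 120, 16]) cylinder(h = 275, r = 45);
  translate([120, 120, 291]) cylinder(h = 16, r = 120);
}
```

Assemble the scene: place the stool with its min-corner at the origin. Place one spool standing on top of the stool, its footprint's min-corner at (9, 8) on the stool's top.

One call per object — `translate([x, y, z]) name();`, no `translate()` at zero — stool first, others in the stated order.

stool();
translate([9, 8, 436]) spool();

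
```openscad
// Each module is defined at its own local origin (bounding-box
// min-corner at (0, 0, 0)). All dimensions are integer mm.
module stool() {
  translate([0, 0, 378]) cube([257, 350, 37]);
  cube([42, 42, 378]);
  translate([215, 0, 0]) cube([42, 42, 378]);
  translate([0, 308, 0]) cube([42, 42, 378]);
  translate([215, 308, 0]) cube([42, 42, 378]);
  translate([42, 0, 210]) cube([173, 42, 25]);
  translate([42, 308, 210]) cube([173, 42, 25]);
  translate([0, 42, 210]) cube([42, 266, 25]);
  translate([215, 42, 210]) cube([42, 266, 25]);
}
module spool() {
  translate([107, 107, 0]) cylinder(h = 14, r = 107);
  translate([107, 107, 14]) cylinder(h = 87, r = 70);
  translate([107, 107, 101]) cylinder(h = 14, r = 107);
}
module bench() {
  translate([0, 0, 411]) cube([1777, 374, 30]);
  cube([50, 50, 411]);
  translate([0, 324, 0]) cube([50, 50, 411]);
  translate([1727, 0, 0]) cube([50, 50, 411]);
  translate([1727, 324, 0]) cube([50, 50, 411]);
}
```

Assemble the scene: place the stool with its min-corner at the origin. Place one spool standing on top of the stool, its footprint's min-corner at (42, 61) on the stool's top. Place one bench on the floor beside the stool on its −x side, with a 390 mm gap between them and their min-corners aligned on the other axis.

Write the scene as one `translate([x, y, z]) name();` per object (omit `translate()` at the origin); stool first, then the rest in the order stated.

stool();
translate([42, 61, 415]) spool();
translate([-2167, 0, 0]) bench();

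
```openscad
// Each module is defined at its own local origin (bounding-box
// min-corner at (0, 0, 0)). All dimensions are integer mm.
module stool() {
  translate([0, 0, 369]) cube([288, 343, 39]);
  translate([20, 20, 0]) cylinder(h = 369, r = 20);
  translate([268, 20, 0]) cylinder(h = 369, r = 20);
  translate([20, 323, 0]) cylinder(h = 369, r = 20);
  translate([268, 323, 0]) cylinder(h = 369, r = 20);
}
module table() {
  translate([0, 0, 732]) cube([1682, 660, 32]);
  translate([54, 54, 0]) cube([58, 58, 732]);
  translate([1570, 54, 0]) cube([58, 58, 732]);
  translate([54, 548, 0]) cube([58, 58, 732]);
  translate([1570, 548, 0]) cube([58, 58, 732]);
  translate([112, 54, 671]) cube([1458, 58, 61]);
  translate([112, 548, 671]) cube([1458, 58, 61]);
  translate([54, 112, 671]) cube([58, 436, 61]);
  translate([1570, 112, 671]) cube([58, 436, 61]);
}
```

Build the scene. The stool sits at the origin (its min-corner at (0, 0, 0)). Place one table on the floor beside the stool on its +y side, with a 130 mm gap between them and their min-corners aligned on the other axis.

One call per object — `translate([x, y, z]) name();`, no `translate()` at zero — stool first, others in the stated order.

stool();
translate([0, 473, 0]) table();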